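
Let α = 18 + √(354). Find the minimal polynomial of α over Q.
m_α(x) = x^2 - 36x - 30

From α - 18 = √(354), squaring gives (α - 18)^2 = 354, i.e. α^2 - 36α + 324 = 354, so α^2 - 36α - 30 = 0. The discriminant of x^2 - 36x - 30 is (-36)^2 - 4·(-30) = 1296 + 120 = 1416, and 4·(354) is not a perfect square in Q since 354 is squarefree and ≠ 1. Hence x^2 - 36x - 30 is irreducible over Q and is the minimal polynomial of α.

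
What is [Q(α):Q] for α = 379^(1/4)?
[Q(α):Q] = 4

α is a root of x^4 - 379. By Eisenstein's criterion at the prime p = 379 (which divides the constant term 379 but p^2 = 143641 does not, since 379 is squarefree), x^4 - 379 is irreducible over Q. Hence [Q(α):Q] = 4.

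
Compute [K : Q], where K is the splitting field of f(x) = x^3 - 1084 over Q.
[K : Q] = 6

The roots of x^3 - 1084 are ∛1084, ω∛1084, ω^2∛1084 where ω = e^(2πi/3) is a primitive cube root of unity, so K = Q(∛1084, ω). Now [Q(∛1084):Q] = 3 (since 1084 is not a perfect cube, x^3 - 1084 is irreducible) and [Q(ω):Q] = 2. Both 2 and 3 divide [K:Q], and [K:Q] ≤ 3·2 = 6, so [K:Q] = 6. (Equivalently: Q(∛1084) ⊂ R but ω ∉ R, so [K : Q(∛1084)] = 2.)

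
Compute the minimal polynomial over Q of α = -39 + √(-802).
m_α(x) = x^2 + 78x + 2323

From α + 39 = √(-802), squaring gives (α + 39)^2 = -802, i.e. α^2 + 78α + 1521 = -802, so α^2 + 78α + 2323 = 0. The discriminant of x^2 + 78x + 2323 is (78)^2 - 4·(2323) = 6084 - 9292 = -3208, and 4·(-802) is not a perfect square in Q since -802 is squarefree and ≠ 1. Hence x^2 + 78x + 2323 is irreducible over Q and is the minimal polynomial of α.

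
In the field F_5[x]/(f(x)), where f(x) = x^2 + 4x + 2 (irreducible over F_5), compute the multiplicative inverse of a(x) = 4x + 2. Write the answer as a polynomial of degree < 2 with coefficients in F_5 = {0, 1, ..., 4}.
a(x)^(-1) ≡ 4x + 4 (mod f(x))

Since f is irreducible over F_5, F_5[x]/(f) is a field and a(x) ≠ 0 has an inverse. Apply the extended Euclidean algorithm to f(x) and a(x) in F_5[x]: f(x) = (4x + 4)·a(x) + (4). The last nonzero remainder is the constant 4 = gcd(f, a) in F_5. Back-substituting through the division chain expresses 4 = s(x)·a(x) + t(x)·f(x) with s(x) ≡ x + 1 (mod f), so (x + 1)·a(x) ≡ 4 (mod f). Multiplying by 4^(-1) ≡ 4 in F_5 gives a(x)^(-1) ≡ 4·(x + 1) ≡ 4x + 4 (mod f). Check: (4x + 2)·(4x + 4) = x^2 + 4x + 3 ≡ 1 (mod x^2 + 4x + 2).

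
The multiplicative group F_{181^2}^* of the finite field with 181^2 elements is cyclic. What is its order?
|F_{181^2}^*| = 32760

F_{181^2} has 181^2 = 32761 elements; its multiplicative group consists of all nonzero elements, so |F_{181^2}^*| = 32761 - 1 = 32760. (It is cyclic since any finite subgroup of the multiplicative group of a field is cyclic.)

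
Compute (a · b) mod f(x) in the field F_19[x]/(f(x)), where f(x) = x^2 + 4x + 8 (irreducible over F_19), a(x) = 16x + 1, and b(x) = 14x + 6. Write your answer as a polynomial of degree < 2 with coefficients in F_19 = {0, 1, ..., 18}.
a · b ≡ 12x (mod f(x))

Multiply in F_19[x]: a(x)·b(x) = (16x + 1)·(14x + 6) = 15x^2 + 15x + 6. This has degree ≥ 2, so divide by f(x) over F_19: 15x^2 + 15x + 6 = (15)·(x^2 + 4x + 8) + (12x). Hence a·b ≡ 12x (mod f). (F_19[x]/(f) is a field with 19^2 = 361 elements since f is irreducible of degree 2.)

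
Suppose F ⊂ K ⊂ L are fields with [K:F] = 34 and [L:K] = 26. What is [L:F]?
[L:F] = 884

The tower law says that for any tower of field extensions F ⊂ K ⊂ L with finite degrees, [L:F] = [L:K] · [K:F]. Here this gives [L:F] = 26 · 34 = 884.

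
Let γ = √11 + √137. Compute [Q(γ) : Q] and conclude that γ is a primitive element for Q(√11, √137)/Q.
[Q(γ) : Q] = 4 (equivalently, Q(γ) = Q(√11, √137))

Obviously Q(γ) ⊆ Q(√11, √137), and [Q(√11, √137):Q] = 4 (since 11, 137 are distinct squarefree integers > 1 with 1507 not a perfect square). To show equality we compute the minimal polynomial of γ. From γ = √11 + √137: γ^2 = 11 + 2√(1507) + 137 = 148 + 2√(1507), so γ^2 - 148 = 2√(1507); squaring, (γ^2 - 148)^2 = 4·1507, i.e. γ^4 - 296γ^2 + 21904 - 6028 = 0, i.e. γ^4 - 296γ^2 + 15876 = 0. So γ is a root of x^4 - 296x^2 + 15876. This polynomial is irreducible over Q: it has no rational root (each ±√11 ± √137 is irrational), and any factorization into two quadratics over Q would force √(1507) ∈ Q (pairing opposite roots) or √11, √137 ∈ Q (other pairings), all impossible. Hence [Q(γ):Q] = 4 = [Q(√11, √137):Q], so Q(γ) = Q(√11, √137).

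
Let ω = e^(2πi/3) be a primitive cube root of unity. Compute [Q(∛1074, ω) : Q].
[Q(∛1074, ω) : Q] = 6

[Q(∛1074):Q] = 3 (min poly x^3 - 1074, irreducible since 1074 is not a perfect cube). [Q(ω):Q] = 2 (min poly x^2 + x + 1). Since Q(∛1074) ⊂ R and ω ∉ R, we have ω ∉ Q(∛1074), so x^2 + x + 1 remains irreducible over Q(∛1074) and [Q(∛1074, ω) : Q(∛1074)] = 2. By the tower law, [Q(∛1074, ω) : Q] = 3 · 2 = 6. (In fact Q(∛1074, ω) is the splitting field of x^3 - 1074 over Q.)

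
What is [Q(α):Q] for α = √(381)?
[Q(α):Q] = 2

[Q(α):Q] equals the degree of the minimal polynomial of α. Here α^2 = 381 and x^2 - 381 is irreducible (d = 381 is squarefree, ≠ 1, hence not a square), so deg(m_α) = 2. Thus [Q(α):Q] = 2.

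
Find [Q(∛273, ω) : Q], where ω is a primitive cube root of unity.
[Q(∛273, ω) : Q] = 6

[Q(∛273):Q] = 3 (min poly x^3 - 273, irreducible since 273 is not a perfect cube). [Q(ω):Q] = 2 (min poly x^2 + x + 1). Since Q(∛273) ⊂ R and ω ∉ R, we have ω ∉ Q(∛273), so x^2 + x + 1 remains irreducible over Q(∛273) and [Q(∛273, ω) : Q(∛273)] = 2. By the tower law, [Q(∛273, ω) : Q] = 3 · 2 = 6. (In fact Q(∛273, ω) is the splitting field of x^3 - 273 over Q.)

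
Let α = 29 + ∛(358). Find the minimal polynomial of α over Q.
m_α(x) = x^3 - 87x^2 + 2523x - 24747

Set β = α - 29 = ∛(358), so β^3 = 358. Then (α - 29)^3 - 358 = 0, i.e. α is a root of g(x) = (x - 29)^3 - 358 = x^3 - 87x^2 + 2523x - 24747. Since g(x) = h(x - 29) where h(x) = x^3 - 358, and h is irreducible over Q (because 358 is not a perfect cube, so h has no rational root, and a monic cubic with no rational root is irreducible), g is also irreducible (irreducibility is preserved under the substitution x → x - 29). Hence m_α(x) = x^3 - 87x^2 + 2523x - 24747.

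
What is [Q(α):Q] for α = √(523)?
[Q(α):Q] = 2

[Q(α):Q] equals the degree of the minimal polynomial of α. Here α^2 = 523 and x^2 - 523 is irreducible (d = 523 is squarefree, ≠ 1, hence not a square), so deg(m_α) = 2. Thus [Q(α):Q] = 2.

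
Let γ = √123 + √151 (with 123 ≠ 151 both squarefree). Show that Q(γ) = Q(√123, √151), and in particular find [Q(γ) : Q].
[Q(γ) : Q] = 4 (equivalently, Q(γ) = Q(√123, √151))

Obviously Q(γ) ⊆ Q(√123, √151), and [Q(√123, √151):Q] = 4 (since 123, 151 are distinct squarefree integers > 1 with 18573 not a perfect square). To show equality we compute the minimal polynomial of γ. From γ = √123 + √151: γ^2 = 123 + 2√(18573) + 151 = 274 + 2√(18573), so γ^2 - 274 = 2√(18573); squaring, (γ^2 - 274)^2 = 4·18573, i.e. γ^4 - 548γ^2 + 75076 - 74292 = 0, i.e. γ^4 - 548γ^2 + 784 = 0. So γ is a root of x^4 - 548x^2 + 784. This polynomial is irreducible over Q: it has no rational root (each ±√123 ± √151 is irrational), and any factorization into two quadratics over Q would force √(18573) ∈ Q (pairing opposite roots) or √123, √151 ∈ Q (other pairings), all impossible. Hence [Q(γ):Q] = 4 = [Q(√123, √151):Q], so Q(γ) = Q(√123, √151).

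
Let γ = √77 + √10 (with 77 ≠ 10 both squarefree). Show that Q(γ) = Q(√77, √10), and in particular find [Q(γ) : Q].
[Q(γ) : Q] = 4 (equivalently, Q(γ) = Q(√77, √10))

Obviously Q(γ) ⊆ Q(√77, √10), and [Q(√77, √10):Q] = 4 (since 77, 10 are distinct squarefree integers > 1 with 770 not a perfect square). To show equality we compute the minimal polynomial of γ. From γ = √77 + √10: γ^2 = 77 + 2√(770) + 10 = 87 + 2√(770), so γ^2 - 87 = 2√(770); squaring, (γ^2 - 87)^2 = 4·770, i.e. γ^4 - 174γ^2 + 7569 - 3080 = 0, i.e. γ^4 - 174γ^2 + 4489 = 0. So γ is a root of x^4 - 174x^2 + 4489. This polynomial is irreducible over Q: it has no rational root (each ±√77 ± √10 is irrational), and any factorization into two quadratics over Q would force √(770) ∈ Q (pairing opposite roots) or √77, √10 ∈ Q (other pairings), all impossible. Hence [Q(γ):Q] = 4 = [Q(√77, √10):Q], so Q(γ) = Q(√77, √10).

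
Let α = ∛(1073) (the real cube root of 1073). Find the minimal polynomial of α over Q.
m_α(x) = x^3 - 1073

α satisfies α^3 = 1073, so x^3 - 1073 annihilates α. By the rational root test, a rational root p/q (in lowest terms) of x^3 - 1073 would satisfy p^3 = 1073 q^3, forcing q = 1 and p^3 = 1073; but 1073 is not a perfect cube, contradiction. A monic cubic over Q with no rational root is irreducible (any nontrivial factorization would include a linear factor). Hence x^3 - 1073 is the minimal polynomial of α, and in particular [Q(α):Q] = 3.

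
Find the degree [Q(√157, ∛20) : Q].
[Q(√157, ∛20) : Q] = 6

Let L = Q(√157, ∛20). Since Q(√157) ⊂ L and [Q(√157):Q] = 2, the tower law gives 2 | [L:Q]. Likewise Q(∛20) ⊂ L with [Q(∛20):Q] = 3 (because 20 is not a perfect cube), so 3 | [L:Q]. As gcd(2,3) = 1, [L:Q] is divisible by 6. Conversely L is generated over Q by √157 and ∛20, so [L:Q] ≤ 2·3 = 6. Therefore [Q(√157, ∛20) : Q] = 6.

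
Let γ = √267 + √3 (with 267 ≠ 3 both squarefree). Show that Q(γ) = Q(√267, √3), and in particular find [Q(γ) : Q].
[Q(γ) : Q] = 4 (equivalently, Q(γ) = Q(√267, √3))

Obviously Q(γ) ⊆ Q(√267, √3), and [Q(√267, √3):Q] = 4 (since 267, 3 are distinct squarefree integers > 1 with 801 not a perfect square). To show equality we compute the minimal polynomial of γ. From γ = √267 + √3: γ^2 = 267 + 2√(801) + 3 = 270 + 2√(801), so γ^2 - 270 = 2√(801); squaring, (γ^2 - 270)^2 = 4·801, i.e. γ^4 - 540γ^2 + 72900 - 3204 = 0, i.e. γ^4 - 540γ^2 + 69696 = 0. So γ is a root of x^4 - 540x^2 + 69696. This polynomial is irreducible over Q: it has no rational root (each ±√267 ± √3 is irrational), and any factorization into two quadratics over Q would force √(801) ∈ Q (pairing opposite roots) or √267, √3 ∈ Q (other pairings), all impossible. Hence [Q(γ):Q] = 4 = [Q(√267, √3):Q], so Q(γ) = Q(√267, √3).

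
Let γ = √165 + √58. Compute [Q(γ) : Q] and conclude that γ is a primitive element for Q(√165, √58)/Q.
[Q(γ) : Q] = 4 (equivalently, Q(γ) = Q(√165, √58))

Obviously Q(γ) ⊆ Q(√165, √58), and [Q(√165, √58):Q] = 4 (since 165, 58 are distinct squarefree integers > 1 with 9570 not a perfect square). To show equality we compute the minimal polynomial of γ. From γ = √165 + √58: γ^2 = 165 + 2√(9570) + 58 = 223 + 2√(9570), so γ^2 - 223 = 2√(9570); squaring, (γ^2 - 223)^2 = 4·9570, i.e. γ^4 - 446γ^2 + 49729 - 38280 = 0, i.e. γ^4 - 446γ^2 + 11449 = 0. So γ is a root of x^4 - 446x^2 + 11449. This polynomial is irreducible over Q: it has no rational root (each ±√165 ± √58 is irrational), and any factorization into two quadratics over Q would force √(9570) ∈ Q (pairing opposite roots) or √165, √58 ∈ Q (other pairings), all impossible. Hence [Q(γ):Q] = 4 = [Q(√165, √58):Q], so Q(γ) = Q(√165, √58).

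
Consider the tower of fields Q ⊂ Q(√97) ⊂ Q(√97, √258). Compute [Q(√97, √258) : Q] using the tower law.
[Q(√97, √258) : Q] = 4

[Q(√97):Q] = 2 (min poly x^2 - 97, irreducible since 97 is squarefree > 1). For the top step, suppose √258 ∈ Q(√97), say √258 = c + d√97 with c, d ∈ Q. Squaring: 258 = c^2 + 97d^2 + 2cd√97. Since √97 ∉ Q this forces 2cd = 0. If d = 0 then √258 = c ∈ Q, contradicting 258 squarefree > 1. If c = 0 then 258 = 97d^2, so 97·258 = (97d)^2 is a perfect square in Q — but 97·258 = 25026 is not a perfect square (since 97 and 258 are distinct squarefree integers). Contradiction. Hence √258 ∉ Q(√97), so x^2 - 258 stays irreducible over Q(√97) and [Q(√97, √258) : Q(√97)] = 2. By the tower law, [Q(√97, √258) : Q] = 2 · 2 = 4.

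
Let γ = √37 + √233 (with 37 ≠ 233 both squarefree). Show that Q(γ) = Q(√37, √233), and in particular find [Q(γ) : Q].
[Q(γ) : Q] = 4 (equivalently, Q(γ) = Q(√37, √233))

Obviously Q(γ) ⊆ Q(√37, √233), and [Q(√37, √233):Q] = 4 (since 37, 233 are distinct squarefree integers > 1 with 8621 not a perfect square). To show equality we compute the minimal polynomial of γ. From γ = √37 + √233: γ^2 = 37 + 2√(8621) + 233 = 270 + 2√(8621), so γ^2 - 270 = 2√(8621); squaring, (γ^2 - 270)^2 = 4·8621, i.e. γ^4 - 540γ^2 + 72900 - 34484 = 0, i.e. γ^4 - 540γ^2 + 38416 = 0. So γ is a root of x^4 - 540x^2 + 38416. This polynomial is irreducible over Q: it has no rational root (each ±√37 ± √233 is irrational), and any factorization into two quadratics over Q would force √(8621) ∈ Q (pairing opposite roots) or √37, √233 ∈ Q (other pairings), all impossible. Hence [Q(γ):Q] = 4 = [Q(√37, √233):Q], so Q(γ) = Q(√37, √233).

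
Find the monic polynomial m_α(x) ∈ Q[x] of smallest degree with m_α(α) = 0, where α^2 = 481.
m_α(x) = x^2 - 481

α satisfies α^2 - 481 = 0, so x^2 - 481 annihilates α. Since d = 481 is squarefree and ≠ 1, it is not a perfect square in Q, so x^2 - 481 has no rational root and is therefore irreducible over Q (a degree-2 polynomial over a field is irreducible iff it has no root). Hence m_α(x) = x^2 - 481.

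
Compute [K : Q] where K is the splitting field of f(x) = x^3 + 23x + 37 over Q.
[K : Q] = 6

By the rational root test, any rational root of the monic integer polynomial f(x) = x^3 + 23x + 37 must be an integer dividing the constant term 37, i.e. one of ±{1, 37}. Evaluating: f(1) = 61, f(-1) = 13, f(37) = 51541, f(-37) = -51467; none is 0, so f has no rational root and is therefore irreducible over Q (a cubic with no linear factor over a field is irreducible). For an irreducible cubic, the Galois group is A_3 or S_3 according as the discriminant disc(f) = -4a^3 - 27b^2 = -4·(23)^3 - 27·(37)^2 = -85631 is or is not a square in Q. Here disc(f) = -85631 is not a perfect square in Q, so the Galois group of f over Q is not contained in A_3 and must be all of S_3. The splitting field has degree |S_3| = 6 over Q, so [K : Q] = 6.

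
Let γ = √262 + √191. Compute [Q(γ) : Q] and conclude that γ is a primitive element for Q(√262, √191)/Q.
[Q(γ) : Q] = 4 (equivalently, Q(γ) = Q(√262, √191))

Obviously Q(γ) ⊆ Q(√262, √191), and [Q(√262, √191):Q] = 4 (since 262, 191 are distinct squarefree integers > 1 with 50042 not a perfect square). To show equality we compute the minimal polynomial of γ. From γ = √262 + √191: γ^2 = 262 + 2√(50042) + 191 = 453 + 2√(50042), so γ^2 - 453 = 2√(50042); squaring, (γ^2 - 453)^2 = 4·50042, i.e. γ^4 - 906γ^2 + 205209 - 200168 = 0, i.e. γ^4 - 906γ^2 + 5041 = 0. So γ is a root of x^4 - 906x^2 + 5041. This polynomial is irreducible over Q: it has no rational root (each ±√262 ± √191 is irrational), and any factorization into two quadratics over Q would force √(50042) ∈ Q (pairing opposite roots) or √262, √191 ∈ Q (other pairings), all impossible. Hence [Q(γ):Q] = 4 = [Q(√262, √191):Q], so Q(γ) = Q(√262, √191).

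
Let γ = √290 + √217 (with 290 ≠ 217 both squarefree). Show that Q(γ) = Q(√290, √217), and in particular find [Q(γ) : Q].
[Q(γ) : Q] = 4 (equivalently, Q(γ) = Q(√290, √217))

Obviously Q(γ) ⊆ Q(√290, √217), and [Q(√290, √217):Q] = 4 (since 290, 217 are distinct squarefree integers > 1 with 62930 not a perfect square). To show equality we compute the minimal polynomial of γ. From γ = √290 + √217: γ^2 = 290 + 2√(62930) + 217 = 507 + 2√(62930), so γ^2 - 507 = 2√(62930); squaring, (γ^2 - 507)^2 = 4·62930, i.e. γ^4 - 1014γ^2 + 257049 - 251720 = 0, i.e. γ^4 - 1014γ^2 + 5329 = 0. So γ is a root of x^4 - 1014x^2 + 5329. This polynomial is irreducible over Q: it has no rational root (each ±√290 ± √217 is irrational), and any factorization into two quadratics over Q would force √(62930) ∈ Q (pairing opposite roots) or √290, √217 ∈ Q (other pairings), all impossible. Hence [Q(γ):Q] = 4 = [Q(√290, √217):Q], so Q(γ) = Q(√290, √217).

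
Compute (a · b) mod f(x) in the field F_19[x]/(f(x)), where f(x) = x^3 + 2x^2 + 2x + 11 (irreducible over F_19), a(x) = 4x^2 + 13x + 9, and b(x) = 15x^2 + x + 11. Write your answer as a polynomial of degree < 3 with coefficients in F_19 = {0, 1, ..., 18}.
a · b ≡ 9x^2 + 18x + 9 (mod f(x))

Multiply in F_19[x]: a(x)·b(x) = (4x^2 + 13x + 9)·(15x^2 + x + 11) = 3x^4 + 9x^3 + 2x^2 + 4. This has degree ≥ 3, so divide by f(x) over F_19: 3x^4 + 9x^3 + 2x^2 + 4 = (3x + 3)·(x^3 + 2x^2 + 2x + 11) + (9x^2 + 18x + 9). Hence a·b ≡ 9x^2 + 18x + 9 (mod f). (F_19[x]/(f) is a field with 19^3 = 6859 elements since f is irreducible of degree 3.)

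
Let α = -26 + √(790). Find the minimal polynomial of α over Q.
m_α(x) = x^2 + 52x - 114

From α + 26 = √(790), squaring gives (α + 26)^2 = 790, i.e. α^2 + 52α + 676 = 790, so α^2 + 52α - 114 = 0. The discriminant of x^2 + 52x - 114 is (52)^2 - 4·(-114) = 2704 + 456 = 3160, and 4·(790) is not a perfect square in Q since 790 is squarefree and ≠ 1. Hence x^2 + 52x - 114 is irreducible over Q and is the minimal polynomial of α.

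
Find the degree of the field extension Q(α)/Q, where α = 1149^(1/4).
[Q(α):Q] = 4

α is a root of x^4 - 1149. By Eisenstein's criterion at the prime p = 3 (which divides the constant term 1149 but p^2 = 9 does not, since 1149 is squarefree), x^4 - 1149 is irreducible over Q. Hence [Q(α):Q] = 4.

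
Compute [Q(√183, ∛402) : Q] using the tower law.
[Q(√183, ∛402) : Q] = 6

Let L = Q(√183, ∛402). Since Q(√183) ⊂ L and [Q(√183):Q] = 2, the tower law gives 2 | [L:Q]. Likewise Q(∛402) ⊂ L with [Q(∛402):Q] = 3 (because 402 is not a perfect cube), so 3 | [L:Q]. As gcd(2,3) = 1, [L:Q] is divisible by 6. Conversely L is generated over Q by √183 and ∛402, so [L:Q] ≤ 2·3 = 6. Therefore [Q(√183, ∛402) : Q] = 6.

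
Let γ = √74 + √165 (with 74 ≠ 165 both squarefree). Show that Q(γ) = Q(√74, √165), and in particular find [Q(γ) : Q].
[Q(γ) : Q] = 4 (equivalently, Q(γ) = Q(√74, √165))

Obviously Q(γ) ⊆ Q(√74, √165), and [Q(√74, √165):Q] = 4 (since 74, 165 are distinct squarefree integers > 1 with 12210 not a perfect square). To show equality we compute the minimal polynomial of γ. From γ = √74 + √165: γ^2 = 74 + 2√(12210) + 165 = 239 + 2√(12210), so γ^2 - 239 = 2√(12210); squaring, (γ^2 - 239)^2 = 4·12210, i.e. γ^4 - 478γ^2 + 57121 - 48840 = 0, i.e. γ^4 - 478γ^2 + 8281 = 0. So γ is a root of x^4 - 478x^2 + 8281. This polynomial is irreducible over Q: it has no rational root (each ±√74 ± √165 is irrational), and any factorization into two quadratics over Q would force √(12210) ∈ Q (pairing opposite roots) or √74, √165 ∈ Q (other pairings), all impossible. Hence [Q(γ):Q] = 4 = [Q(√74, √165):Q], so Q(γ) = Q(√74, √165).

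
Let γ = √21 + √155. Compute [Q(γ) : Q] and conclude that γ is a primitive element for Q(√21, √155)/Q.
[Q(γ) : Q] = 4 (equivalently, Q(γ) = Q(√21, √155))

Obviously Q(γ) ⊆ Q(√21, √155), and [Q(√21, √155):Q] = 4 (since 21, 155 are distinct squarefree integers > 1 with 3255 not a perfect square). To show equality we compute the minimal polynomial of γ. From γ = √21 + √155: γ^2 = 21 + 2√(3255) + 155 = 176 + 2√(3255), so γ^2 - 176 = 2√(3255); squaring, (γ^2 - 176)^2 = 4·3255, i.e. γ^4 - 352γ^2 + 30976 - 13020 = 0, i.e. γ^4 - 352γ^2 + 17956 = 0. So γ is a root of x^4 - 352x^2 + 17956. This polynomial is irreducible over Q: it has no rational root (each ±√21 ± √155 is irrational), and any factorization into two quadratics over Q would force √(3255) ∈ Q (pairing opposite roots) or √21, √155 ∈ Q (other pairings), all impossible. Hence [Q(γ):Q] = 4 = [Q(√21, √155):Q], so Q(γ) = Q(√21, √155).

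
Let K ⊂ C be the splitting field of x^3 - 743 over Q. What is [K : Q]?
[K : Q] = 6

The roots of x^3 - 743 are ∛743, ω∛743, ω^2∛743 where ω = e^(2πi/3) is a primitive cube root of unity, so K = Q(∛743, ω). Now [Q(∛743):Q] = 3 (since 743 is not a perfect cube, x^3 - 743 is irreducible) and [Q(ω):Q] = 2. Both 2 and 3 divide [K:Q], and [K:Q] ≤ 3·2 = 6, so [K:Q] = 6. (Equivalently: Q(∛743) ⊂ R but ω ∉ R, so [K : Q(∛743)] = 2.)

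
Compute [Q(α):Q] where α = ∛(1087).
[Q(α):Q] = 3

The minimal polynomial of α is x^3 - 1087, irreducible over Q since 1087 is not a perfect cube (so x^3 - 1087 has no rational root). Hence [Q(α):Q] = deg(m_α) = 3.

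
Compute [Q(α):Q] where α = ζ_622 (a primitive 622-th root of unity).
[Q(α):Q] = 310

The minimal polynomial of ζ_622 over Q is the 622-th cyclotomic polynomial Φ_622(x), which is irreducible over Q and has degree φ(622) = 310. Hence [Q(α):Q] = φ(622) = 310.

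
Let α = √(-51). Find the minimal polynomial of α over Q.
m_α(x) = x^2 + 51

α satisfies α^2 + 51 = 0, so x^2 + 51 annihilates α. Since d = -51 is squarefree and ≠ 1, it is not a perfect square in Q, so x^2 + 51 has no rational root and is therefore irreducible over Q (a degree-2 polynomial over a field is irreducible iff it has no root). Hence m_α(x) = x^2 + 51.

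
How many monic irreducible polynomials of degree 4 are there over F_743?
There are 76189386588 monic irreducible polynomials of degree 4 over F_743

Each element of F_{743^4} that lies in no proper subfield is a root of exactly one monic irreducible of degree 4 over F_743, and each such polynomial has 4 distinct roots in F_{743^4}. By Möbius inversion the count is N_743(4) = (1/4) Σ_{d|4} μ(4/d) · 743^d = (1/4)(μ(4)·743^1 + μ(2)·743^2 + μ(1)·743^4) = 304757546352/4 = 76189386588.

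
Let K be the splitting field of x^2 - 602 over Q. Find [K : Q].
[K : Q] = 2

f(x) = x^2 - 602 factors as (x - √602)(x + √602). The splitting field is K = Q(√602). Since 602 is squarefree and > 1, it is not a perfect square, so x^2 - 602 is irreducible over Q and [Q(√602) : Q] = 2. Hence [K : Q] = 2.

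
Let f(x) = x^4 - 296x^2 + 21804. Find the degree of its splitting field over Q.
[K : Q] = 4

Solving the quadratic in x^2: x^2 = (296 ± √(296^2 - 4·21804))/2 = (296 ± √400)/2 = (296 ± 20)/2, giving x^2 = 158 or x^2 = 138. So f(x) = (x^2 - 158)(x^2 - 138) and the roots of f are ±√158, ±√138. Hence the splitting field is K = Q(√158, √138). Since 158 and 138 are distinct squarefree integers > 1, their product 21804 is not a perfect square, so √138 ∉ Q(√158). By the tower law [K:Q] = [Q(√158,√138):Q(√158)] · [Q(√158):Q] = 2 · 2 = 4.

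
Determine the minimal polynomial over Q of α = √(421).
m_α(x) = x^2 - 421

α satisfies α^2 - 421 = 0, so x^2 - 421 annihilates α. Since d = 421 is squarefree and ≠ 1, it is not a perfect square in Q, so x^2 - 421 has no rational root and is therefore irreducible over Q (a degree-2 polynomial over a field is irreducible iff it has no root). Hence m_α(x) = x^2 - 421.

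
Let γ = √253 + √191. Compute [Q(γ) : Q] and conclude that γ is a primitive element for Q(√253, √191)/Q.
[Q(γ) : Q] = 4 (equivalently, Q(γ) = Q(√253, √191))

Obviously Q(γ) ⊆ Q(√253, √191), and [Q(√253, √191):Q] = 4 (since 253, 191 are distinct squarefree integers > 1 with 48323 not a perfect square). To show equality we compute the minimal polynomial of γ. From γ = √253 + √191: γ^2 = 253 + 2√(48323) + 191 = 444 + 2√(48323), so γ^2 - 444 = 2√(48323); squaring, (γ^2 - 444)^2 = 4·48323, i.e. γ^4 - 888γ^2 + 197136 - 193292 = 0, i.e. γ^4 - 888γ^2 + 3844 = 0. So γ is a root of x^4 - 888x^2 + 3844. This polynomial is irreducible over Q: it has no rational root (each ±√253 ± √191 is irrational), and any factorization into two quadratics over Q would force √(48323) ∈ Q (pairing opposite roots) or √253, √191 ∈ Q (other pairings), all impossible. Hence [Q(γ):Q] = 4 = [Q(√253, √191):Q], so Q(γ) = Q(√253, √191).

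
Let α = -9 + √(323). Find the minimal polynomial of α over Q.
m_α(x) = x^2 + 18x - 242

From α + 9 = √(323), squaring gives (α + 9)^2 = 323, i.e. α^2 + 18α + 81 = 323, so α^2 + 18α - 242 = 0. The discriminant of x^2 + 18x - 242 is (18)^2 - 4·(-242) = 324 + 968 = 1292, and 4·(323) is not a perfect square in Q since 323 is squarefree and ≠ 1. Hence x^2 + 18x - 242 is irreducible over Q and is the minimal polynomial of α.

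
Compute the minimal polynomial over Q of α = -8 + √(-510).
m_α(x) = x^2 + 16x + 574

From α + 8 = √(-510), squaring gives (α + 8)^2 = -510, i.e. α^2 + 16α + 64 = -510, so α^2 + 16α + 574 = 0. The discriminant of x^2 + 16x + 574 is (16)^2 - 4·(574) = 256 - 2296 = -2040, and 4·(-510) is not a perfect square in Q since -510 is squarefree and ≠ 1. Hence x^2 + 16x + 574 is irreducible over Q and is the minimal polynomial of α.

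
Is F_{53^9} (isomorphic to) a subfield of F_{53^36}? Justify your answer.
Yes: F_{53^9} is a subfield of F_{53^36}

F_{p^m} embeds in F_{p^n} iff m | n (since F_{p^n} is the splitting field of x^(p^n) - x, and F_{p^m} ⊂ F_{p^n} forces p^n to be a power of p^m, i.e. m | n; conversely if m | n then every root of x^(p^m) - x is a root of x^(p^n) - x). Here 9 | 36 (since 36 = 4·9), so F_{53^9} is a subfield of F_{53^36}, and [F_{53^36} : F_{53^9}] = 36/9 = 4.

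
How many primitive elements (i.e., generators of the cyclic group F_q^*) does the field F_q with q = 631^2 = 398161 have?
There are φ(398160) = 89856 primitive elements

F_q^* is cyclic of order q - 1 = 398160. A cyclic group of order m has exactly φ(m) generators. Here m = 398160 = 2^4 · 3^2 · 5 · 7 · 79, so the number of primitive elements is φ(398160) = 89856.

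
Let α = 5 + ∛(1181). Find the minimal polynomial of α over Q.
m_α(x) = x^3 - 15x^2 + 75x - 1306

Set β = α - 5 = ∛(1181), so β^3 = 1181. Then (α - 5)^3 - 1181 = 0, i.e. α is a root of g(x) = (x - 5)^3 - 1181 = x^3 - 15x^2 + 75x - 1306. Since g(x) = h(x - 5) where h(x) = x^3 - 1181, and h is irreducible over Q (because 1181 is not a perfect cube, so h has no rational root, and a monic cubic with no rational root is irreducible), g is also irreducible (irreducibility is preserved under the substitution x → x - 5). Hence m_α(x) = x^3 - 15x^2 + 75x - 1306.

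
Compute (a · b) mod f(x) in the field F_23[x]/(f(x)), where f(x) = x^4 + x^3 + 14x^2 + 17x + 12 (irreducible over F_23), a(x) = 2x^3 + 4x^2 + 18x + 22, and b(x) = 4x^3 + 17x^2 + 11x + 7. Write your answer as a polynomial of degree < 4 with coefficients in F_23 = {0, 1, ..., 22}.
a · b ≡ 19x^3 + 4x + 12 (mod f(x))

Multiply in F_23[x]: a(x)·b(x) = (2x^3 + 4x^2 + 18x + 22)·(4x^3 + 17x^2 + 11x + 7) = 8x^6 + 4x^5 + x^4 + 15x^3 + 2x^2 + 16. This has degree ≥ 4, so divide by f(x) over F_23: 8x^6 + 4x^5 + x^4 + 15x^3 + 2x^2 + 16 = (8x^2 + 19x + 8)·(x^4 + x^3 + 14x^2 + 17x + 12) + (19x^3 + 4x + 12). Hence a·b ≡ 19x^3 + 4x + 12 (mod f). (F_23[x]/(f) is a field with 23^4 = 279841 elements since f is irreducible of degree 4.)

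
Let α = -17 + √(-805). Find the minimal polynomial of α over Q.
m_α(x) = x^2 + 34x + 1094

From α + 17 = √(-805), squaring gives (α + 17)^2 = -805, i.e. α^2 + 34α + 289 = -805, so α^2 + 34α + 1094 = 0. The discriminant of x^2 + 34x + 1094 is (34)^2 - 4·(1094) = 1156 - 4376 = -3220, and 4·(-805) is not a perfect square in Q since -805 is squarefree and ≠ 1. Hence x^2 + 34x + 1094 is irreducible over Q and is the minimal polynomial of α.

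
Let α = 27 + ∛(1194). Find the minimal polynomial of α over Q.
m_α(x) = x^3 - 81x^2 + 2187x - 20877

Set β = α - 27 = ∛(1194), so β^3 = 1194. Then (α - 27)^3 - 1194 = 0, i.e. α is a root of g(x) = (x - 27)^3 - 1194 = x^3 - 81x^2 + 2187x - 20877. Since g(x) = h(x - 27) where h(x) = x^3 - 1194, and h is irreducible over Q (because 1194 is not a perfect cube, so h has no rational root, and a monic cubic with no rational root is irreducible), g is also irreducible (irreducibility is preserved under the substitution x → x - 27). Hence m_α(x) = x^3 - 81x^2 + 2187x - 20877.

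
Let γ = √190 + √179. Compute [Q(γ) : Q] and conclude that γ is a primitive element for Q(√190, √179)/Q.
[Q(γ) : Q] = 4 (equivalently, Q(γ) = Q(√190, √179))

Obviously Q(γ) ⊆ Q(√190, √179), and [Q(√190, √179):Q] = 4 (since 190, 179 are distinct squarefree integers > 1 with 34010 not a perfect square). To show equality we compute the minimal polynomial of γ. From γ = √190 + √179: γ^2 = 190 + 2√(34010) + 179 = 369 + 2√(34010), so γ^2 - 369 = 2√(34010); squaring, (γ^2 - 369)^2 = 4·34010, i.e. γ^4 - 738γ^2 + 136161 - 136040 = 0, i.e. γ^4 - 738γ^2 + 121 = 0. So γ is a root of x^4 - 738x^2 + 121. This polynomial is irreducible over Q: it has no rational root (each ±√190 ± √179 is irrational), and any factorization into two quadratics over Q would force √(34010) ∈ Q (pairing opposite roots) or √190, √179 ∈ Q (other pairings), all impossible. Hence [Q(γ):Q] = 4 = [Q(√190, √179):Q], so Q(γ) = Q(√190, √179).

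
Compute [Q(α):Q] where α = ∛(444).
[Q(α):Q] = 3

The minimal polynomial of α is x^3 - 444, irreducible over Q since 444 is not a perfect cube (so x^3 - 444 has no rational root). Hence [Q(α):Q] = deg(m_α) = 3.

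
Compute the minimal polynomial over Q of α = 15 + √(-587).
m_α(x) = x^2 - 30x + 812

From α - 15 = √(-587), squaring gives (α - 15)^2 = -587, i.e. α^2 - 30α + 225 = -587, so α^2 - 30α + 812 = 0. The discriminant of x^2 - 30x + 812 is (-30)^2 - 4·(812) = 900 - 3248 = -2348, and 4·(-587) is not a perfect square in Q since -587 is squarefree and ≠ 1. Hence x^2 - 30x + 812 is irreducible over Q and is the minimal polynomial of α.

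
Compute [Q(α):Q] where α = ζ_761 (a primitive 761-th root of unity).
[Q(α):Q] = 760

The minimal polynomial of ζ_761 over Q is the 761-th cyclotomic polynomial Φ_761(x), which is irreducible over Q and has degree φ(761) = 760. Hence [Q(α):Q] = φ(761) = 760.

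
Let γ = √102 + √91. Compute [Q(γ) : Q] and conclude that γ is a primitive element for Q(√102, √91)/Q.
[Q(γ) : Q] = 4 (equivalently, Q(γ) = Q(√102, √91))

Obviously Q(γ) ⊆ Q(√102, √91), and [Q(√102, √91):Q] = 4 (since 102, 91 are distinct squarefree integers > 1 with 9282 not a perfect square). To show equality we compute the minimal polynomial of γ. From γ = √102 + √91: γ^2 = 102 + 2√(9282) + 91 = 193 + 2√(9282), so γ^2 - 193 = 2√(9282); squaring, (γ^2 - 193)^2 = 4·9282, i.e. γ^4 - 386γ^2 + 37249 - 37128 = 0, i.e. γ^4 - 386γ^2 + 121 = 0. So γ is a root of x^4 - 386x^2 + 121. This polynomial is irreducible over Q: it has no rational root (each ±√102 ± √91 is irrational), and any factorization into two quadratics over Q would force √(9282) ∈ Q (pairing opposite roots) or √102, √91 ∈ Q (other pairings), all impossible. Hence [Q(γ):Q] = 4 = [Q(√102, √91):Q], so Q(γ) = Q(√102, √91).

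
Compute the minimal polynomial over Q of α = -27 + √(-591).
m_α(x) = x^2 + 54x + 1320

From α + 27 = √(-591), squaring gives (α + 27)^2 = -591, i.e. α^2 + 54α + 729 = -591, so α^2 + 54α + 1320 = 0. The discriminant of x^2 + 54x + 1320 is (54)^2 - 4·(1320) = 2916 - 5280 = -2364, and 4·(-591) is not a perfect square in Q since -591 is squarefree and ≠ 1. Hence x^2 + 54x + 1320 is irreducible over Q and is the minimal polynomial of α.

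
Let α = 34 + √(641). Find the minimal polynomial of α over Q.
m_α(x) = x^2 - 68x + 515

From α - 34 = √(641), squaring gives (α - 34)^2 = 641, i.e. α^2 - 68α + 1156 = 641, so α^2 - 68α + 515 = 0. The discriminant of x^2 - 68x + 515 is (-68)^2 - 4·(515) = 4624 - 2060 = 2564, and 4·(641) is not a perfect square in Q since 641 is squarefree and ≠ 1. Hence x^2 - 68x + 515 is irreducible over Q and is the minimal polynomial of α.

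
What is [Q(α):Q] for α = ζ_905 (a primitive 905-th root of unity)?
[Q(α):Q] = 720

The minimal polynomial of ζ_905 over Q is the 905-th cyclotomic polynomial Φ_905(x), which is irreducible over Q and has degree φ(905) = 720. Hence [Q(α):Q] = φ(905) = 720.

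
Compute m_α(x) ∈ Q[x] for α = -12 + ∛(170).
m_α(x) = x^3 + 36x^2 + 432x + 1558

Set β = α + 12 = ∛(170), so β^3 = 170. Then (α + 12)^3 - 170 = 0, i.e. α is a root of g(x) = (x + 12)^3 - 170 = x^3 + 36x^2 + 432x + 1558. Since g(x) = h(x + 12) where h(x) = x^3 - 170, and h is irreducible over Q (because 170 is not a perfect cube, so h has no rational root, and a monic cubic with no rational root is irreducible), g is also irreducible (irreducibility is preserved under the substitution x → x + 12). Hence m_α(x) = x^3 + 36x^2 + 432x + 1558.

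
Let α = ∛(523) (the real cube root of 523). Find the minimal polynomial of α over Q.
m_α(x) = x^3 - 523

α satisfies α^3 = 523, so x^3 - 523 annihilates α. By the rational root test, a rational root p/q (in lowest terms) of x^3 - 523 would satisfy p^3 = 523 q^3, forcing q = 1 and p^3 = 523; but 523 is not a perfect cube, contradiction. A monic cubic over Q with no rational root is irreducible (any nontrivial factorization would include a linear factor). Hence x^3 - 523 is the minimal polynomial of α, and in particular [Q(α):Q] = 3.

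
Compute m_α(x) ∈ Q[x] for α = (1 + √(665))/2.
m_α(x) = x^2 - x - 166

From 2α - 1 = √(665), squaring gives (2α - 1)^2 = 665, i.e. 4α^2 - 4α + 1 = 665, so α^2 - α + (1 - 665)/4 = 0. Since 665 ≡ 1 (mod 4), (1 - 665)/4 = -166 ∈ Z. The polynomial x^2 - x - 166 has discriminant 1 - 4·(-166) = 665, which is not a perfect square in Q (d = 665 is squarefree and ≠ 1), so x^2 - x - 166 is irreducible over Q. It is the minimal polynomial of α.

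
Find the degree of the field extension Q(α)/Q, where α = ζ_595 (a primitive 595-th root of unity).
[Q(α):Q] = 384

The minimal polynomial of ζ_595 over Q is the 595-th cyclotomic polynomial Φ_595(x), which is irreducible over Q and has degree φ(595) = 384. Hence [Q(α):Q] = φ(595) = 384.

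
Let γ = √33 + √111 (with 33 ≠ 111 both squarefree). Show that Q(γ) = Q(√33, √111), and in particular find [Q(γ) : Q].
[Q(γ) : Q] = 4 (equivalently, Q(γ) = Q(√33, √111))

Obviously Q(γ) ⊆ Q(√33, √111), and [Q(√33, √111):Q] = 4 (since 33, 111 are distinct squarefree integers > 1 with 3663 not a perfect square). To show equality we compute the minimal polynomial of γ. From γ = √33 + √111: γ^2 = 33 + 2√(3663) + 111 = 144 + 2√(3663), so γ^2 - 144 = 2√(3663); squaring, (γ^2 - 144)^2 = 4·3663, i.e. γ^4 - 288γ^2 + 20736 - 14652 = 0, i.e. γ^4 - 288γ^2 + 6084 = 0. So γ is a root of x^4 - 288x^2 + 6084. This polynomial is irreducible over Q: it has no rational root (each ±√33 ± √111 is irrational), and any factorization into two quadratics over Q would force √(3663) ∈ Q (pairing opposite roots) or √33, √111 ∈ Q (other pairings), all impossible. Hence [Q(γ):Q] = 4 = [Q(√33, √111):Q], so Q(γ) = Q(√33, √111).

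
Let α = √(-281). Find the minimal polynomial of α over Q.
m_α(x) = x^2 + 281

α satisfies α^2 + 281 = 0, so x^2 + 281 annihilates α. Since d = -281 is squarefree and ≠ 1, it is not a perfect square in Q, so x^2 + 281 has no rational root and is therefore irreducible over Q (a degree-2 polynomial over a field is irreducible iff it has no root). Hence m_α(x) = x^2 + 281.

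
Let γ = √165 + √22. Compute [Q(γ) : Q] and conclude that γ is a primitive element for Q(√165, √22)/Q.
[Q(γ) : Q] = 4 (equivalently, Q(γ) = Q(√165, √22))

Obviously Q(γ) ⊆ Q(√165, √22), and [Q(√165, √22):Q] = 4 (since 165, 22 are distinct squarefree integers > 1 with 3630 not a perfect square). To show equality we compute the minimal polynomial of γ. From γ = √165 + √22: γ^2 = 165 + 2√(3630) + 22 = 187 + 2√(3630), so γ^2 - 187 = 2√(3630); squaring, (γ^2 - 187)^2 = 4·3630, i.e. γ^4 - 374γ^2 + 34969 - 14520 = 0, i.e. γ^4 - 374γ^2 + 20449 = 0. So γ is a root of x^4 - 374x^2 + 20449. This polynomial is irreducible over Q: it has no rational root (each ±√165 ± √22 is irrational), and any factorization into two quadratics over Q would force √(3630) ∈ Q (pairing opposite roots) or √165, √22 ∈ Q (other pairings), all impossible. Hence [Q(γ):Q] = 4 = [Q(√165, √22):Q], so Q(γ) = Q(√165, √22).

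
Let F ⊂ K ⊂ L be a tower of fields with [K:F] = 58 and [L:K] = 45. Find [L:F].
[L:F] = 2610

The tower law says that for any tower of field extensions F ⊂ K ⊂ L with finite degrees, [L:F] = [L:K] · [K:F]. Here this gives [L:F] = 45 · 58 = 2610.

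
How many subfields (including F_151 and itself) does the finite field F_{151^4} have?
F_{151^4} has 3 subfields

The subfields of F_{p^n} are exactly the fields F_{p^d} for d | n (each is the fixed field of the unique index-d subgroup of Gal(F_{p^n}/F_p) ≅ Z/nZ). The divisors of n = 4 are {1, 2, 4}, giving 3 subfields: F_{151^1}, F_{151^2}, F_{151^4}.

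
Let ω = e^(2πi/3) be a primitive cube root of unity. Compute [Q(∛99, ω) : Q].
[Q(∛99, ω) : Q] = 6

[Q(∛99):Q] = 3 (min poly x^3 - 99, irreducible since 99 is not a perfect cube). [Q(ω):Q] = 2 (min poly x^2 + x + 1). Since Q(∛99) ⊂ R and ω ∉ R, we have ω ∉ Q(∛99), so x^2 + x + 1 remains irreducible over Q(∛99) and [Q(∛99, ω) : Q(∛99)] = 2. By the tower law, [Q(∛99, ω) : Q] = 3 · 2 = 6. (In fact Q(∛99, ω) is the splitting field of x^3 - 99 over Q.)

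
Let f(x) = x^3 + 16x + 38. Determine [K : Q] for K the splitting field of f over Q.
[K : Q] = 6

By the rational root test, any rational root of the monic integer polynomial f(x) = x^3 + 16x + 38 must be an integer dividing the constant term 38, i.e. one of ±{1, 2, 19, 38}. Evaluating: f(1) = 55, f(-1) = 21, f(2) = 78, f(-2) = -2, f(19) = 7201, f(-19) = -7125, f(38) = 55518, f(-38) = -55442; none is 0, so f has no rational root and is therefore irreducible over Q (a cubic with no linear factor over a field is irreducible). For an irreducible cubic, the Galois group is A_3 or S_3 according as the discriminant disc(f) = -4a^3 - 27b^2 = -4·(16)^3 - 27·(38)^2 = -55372 is or is not a square in Q. Here disc(f) = -55372 is not a perfect square in Q, so the Galois group of f over Q is not contained in A_3 and must be all of S_3. The splitting field has degree |S_3| = 6 over Q, so [K : Q] = 6.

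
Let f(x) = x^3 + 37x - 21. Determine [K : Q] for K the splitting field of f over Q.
[K : Q] = 6

By the rational root test, any rational root of the monic integer polynomial f(x) = x^3 + 37x - 21 must be an integer dividing the constant term -21, i.e. one of ±{1, 3, 7, 21}. Evaluating: f(1) = 17, f(-1) = -59, f(3) = 117, f(-3) = -159, f(7) = 581, f(-7) = -623, f(21) = 10017, f(-21) = -10059; none is 0, so f has no rational root and is therefore irreducible over Q (a cubic with no linear factor over a field is irreducible). For an irreducible cubic, the Galois group is A_3 or S_3 according as the discriminant disc(f) = -4a^3 - 27b^2 = -4·(37)^3 - 27·(-21)^2 = -214519 is or is not a square in Q. Here disc(f) = -214519 is not a perfect square in Q, so the Galois group of f over Q is not contained in A_3 and must be all of S_3. The splitting field has degree |S_3| = 6 over Q, so [K : Q] = 6.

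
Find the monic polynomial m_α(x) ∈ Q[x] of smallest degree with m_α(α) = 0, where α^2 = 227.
m_α(x) = x^2 - 227

α satisfies α^2 - 227 = 0, so x^2 - 227 annihilates α. Since d = 227 is squarefree and ≠ 1, it is not a perfect square in Q, so x^2 - 227 has no rational root and is therefore irreducible over Q (a degree-2 polynomial over a field is irreducible iff it has no root). Hence m_α(x) = x^2 - 227.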